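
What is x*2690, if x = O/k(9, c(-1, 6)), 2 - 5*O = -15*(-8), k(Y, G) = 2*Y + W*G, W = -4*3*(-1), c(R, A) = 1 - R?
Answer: -31742/21 ≈ -1511.5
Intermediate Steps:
W = 12 (W = -12*(-1) = 12)
k(Y, G) = 2*Y + 12*G
O = -118/5 (O = ⅖ - (-3)*(-8) = ⅖ - ⅕*120 = ⅖ - 24 = -118/5 ≈ -23.600)
x = -59/105 (x = -118/(5*(2*9 + 12*(1 - 1*(-1)))) = -118/(5*(18 + 12*(1 + 1))) = -118/(5*(18 + 12*2)) = -118/(5*(18 + 24)) = -118/5/42 = -118/5*1/42 = -59/105 ≈ -0.56190)
x*2690 = -59/105*2690 = -31742/21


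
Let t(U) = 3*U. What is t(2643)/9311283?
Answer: 881/1034587 ≈ 0.00085155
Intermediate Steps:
t(2643)/9311283 = (3*2643)/9311283 = 7929*(1/9311283) = 881/1034587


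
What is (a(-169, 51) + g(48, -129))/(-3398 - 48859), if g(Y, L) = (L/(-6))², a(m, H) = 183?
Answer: -2581/209028 ≈ -0.012348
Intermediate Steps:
g(Y, L) = L²/36 (g(Y, L) = (L*(-⅙))² = (-L/6)² = L²/36)
(a(-169, 51) + g(48, -129))/(-3398 - 48859) = (183 + (1/36)*(-129)²)/(-3398 - 48859) = (183 + (1/36)*16641)/(-52257) = (183 + 1849/4)*(-1/52257) = (2581/4)*(-1/52257) = -2581/209028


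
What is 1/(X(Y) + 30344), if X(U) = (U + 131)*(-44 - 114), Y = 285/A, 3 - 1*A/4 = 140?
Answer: 274/2665519 ≈ 0.00010279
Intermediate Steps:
A = -548 (A = 12 - 4*140 = 12 - 560 = -548)
Y = -285/548 (Y = 285/(-548) = 285*(-1/548) = -285/548 ≈ -0.52007)
X(U) = -20698 - 158*U (X(U) = (131 + U)*(-158) = -20698 - 158*U)
1/(X(Y) + 30344) = 1/((-20698 - 158*(-285/548)) + 30344) = 1/((-20698 + 22515/274) + 30344) = 1/(-5648737/274 + 30344) = 1/(2665519/274) = 274/2665519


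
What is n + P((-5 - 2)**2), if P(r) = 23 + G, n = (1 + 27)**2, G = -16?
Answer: 791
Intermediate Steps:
n = 784 (n = 28**2 = 784)
P(r) = 7 (P(r) = 23 - 16 = 7)
n + P((-5 - 2)**2) = 784 + 7 = 791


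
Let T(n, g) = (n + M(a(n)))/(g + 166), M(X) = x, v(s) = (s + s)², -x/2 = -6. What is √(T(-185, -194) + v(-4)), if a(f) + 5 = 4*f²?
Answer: √13755/14 ≈ 8.3773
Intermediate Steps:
x = 12 (x = -2*(-6) = 12)
v(s) = 4*s² (v(s) = (2*s)² = 4*s²)
a(f) = -5 + 4*f²
M(X) = 12
T(n, g) = (12 + n)/(166 + g) (T(n, g) = (n + 12)/(g + 166) = (12 + n)/(166 + g))
√(T(-185, -194) + v(-4)) = √((12 - 185)/(166 - 194) + 4*(-4)²) = √(-173/(-28) + 4*16) = √(-1/28*(-173) + 64) = √(173/28 + 64) = √(1965/28) = √13755/14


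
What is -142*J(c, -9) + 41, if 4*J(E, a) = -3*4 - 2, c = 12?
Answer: 538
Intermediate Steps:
J(E, a) = -7/2 (J(E, a) = (-3*4 - 2)/4 = (-12 - 2)/4 = (¼)*(-14) = -7/2)
-142*J(c, -9) + 41 = -142*(-7/2) + 41 = 497 + 41 = 538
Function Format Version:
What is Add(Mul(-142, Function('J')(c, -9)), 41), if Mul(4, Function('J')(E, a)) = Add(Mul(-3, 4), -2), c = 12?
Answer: 538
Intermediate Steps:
Function('J')(E, a) = Rational(-7, 2) (Function('J')(E, a) = Mul(Rational(1, 4), Add(Mul(-3, 4), -2)) = Mul(Rational(1, 4), Add(-12, -2)) = Mul(Rational(1, 4), -14) = Rational(-7, 2))
Add(Mul(-142, Function('J')(c, -9)), 41) = Add(Mul(-142, Rational(-7, 2)), 41) = Add(497, 41) = 538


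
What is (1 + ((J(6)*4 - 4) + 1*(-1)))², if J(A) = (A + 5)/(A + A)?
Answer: ⅑ ≈ 0.11111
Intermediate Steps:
J(A) = (5 + A)/(2*A) (J(A) = (5 + A)/((2*A)) = (5 + A)*(1/(2*A)) = (5 + A)/(2*A))
(1 + ((J(6)*4 - 4) + 1*(-1)))² = (1 + ((((½)*(5 + 6)/6)*4 - 4) + 1*(-1)))² = (1 + ((((½)*(⅙)*11)*4 - 4) - 1))² = (1 + (((11/12)*4 - 4) - 1))² = (1 + ((11/3 - 4) - 1))² = (1 + (-⅓ - 1))² = (1 - 4/3)² = (-⅓)² = ⅑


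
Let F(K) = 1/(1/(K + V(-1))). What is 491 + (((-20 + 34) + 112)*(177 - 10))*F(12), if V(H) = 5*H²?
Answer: 358205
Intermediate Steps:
F(K) = 5 + K (F(K) = 1/(1/(K + 5*(-1)²)) = 1/(1/(K + 5*1)) = 1/(1/(K + 5)) = 1/(1/(5 + K)) = 5 + K)
491 + (((-20 + 34) + 112)*(177 - 10))*F(12) = 491 + (((-20 + 34) + 112)*(177 - 10))*(5 + 12) = 491 + ((14 + 112)*167)*17 = 491 + (126*167)*17 = 491 + 21042*17 = 491 + 357714 = 358205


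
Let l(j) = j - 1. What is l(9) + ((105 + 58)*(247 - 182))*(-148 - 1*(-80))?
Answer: -720452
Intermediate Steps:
l(j) = -1 + j
l(9) + ((105 + 58)*(247 - 182))*(-148 - 1*(-80)) = (-1 + 9) + ((105 + 58)*(247 - 182))*(-148 - 1*(-80)) = 8 + (163*65)*(-148 + 80) = 8 + 10595*(-68) = 8 - 720460 = -720452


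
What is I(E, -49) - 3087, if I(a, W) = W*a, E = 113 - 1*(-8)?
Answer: -9016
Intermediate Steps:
E = 121 (E = 113 + 8 = 121)
I(E, -49) - 3087 = -49*121 - 3087 = -5929 - 3087 = -9016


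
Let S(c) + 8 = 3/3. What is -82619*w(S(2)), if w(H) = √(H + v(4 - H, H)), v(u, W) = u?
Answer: -165238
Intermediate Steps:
S(c) = -7 (S(c) = -8 + 3/3 = -8 + 3*(⅓) = -8 + 1 = -7)
w(H) = 2 (w(H) = √(H + (4 - H)) = √4 = 2)
-82619*w(S(2)) = -82619*2 = -165238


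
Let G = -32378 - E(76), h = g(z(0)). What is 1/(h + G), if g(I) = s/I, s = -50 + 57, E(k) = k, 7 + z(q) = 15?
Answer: -8/259625 ≈ -3.0814e-5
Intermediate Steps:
z(q) = 8 (z(q) = -7 + 15 = 8)
s = 7
g(I) = 7/I
h = 7/8 ≈ 0.87500
G = -32454 (G = -32378 - 1*76 = -32378 - 76 = -32454)
1/(h + G) = 1/(7/8 - 32454) = 1/(-259625/8) = -8/259625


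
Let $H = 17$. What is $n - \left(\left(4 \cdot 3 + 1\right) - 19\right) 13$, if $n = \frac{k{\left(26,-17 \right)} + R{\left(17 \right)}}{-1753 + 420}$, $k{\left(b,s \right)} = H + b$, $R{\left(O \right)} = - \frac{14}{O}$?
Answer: $\frac{1766841}{22661} \approx 77.968$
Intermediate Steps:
$k{\left(b,s \right)} = 17 + b$
$n = - \frac{717}{22661}$ ($n = \frac{\left(17 + 26\right) - \frac{14}{17}}{-1753 + 420} = \frac{43 - \frac{14}{17}}{-1333} = \left(43 - \frac{14}{17}\right) \left(- \frac{1}{1333}\right) = \frac{717}{17} \left(- \frac{1}{1333}\right) = - \frac{717}{22661} \approx -0.03164$)
$n - \left(\left(4 \cdot 3 + 1\right) - 19\right) 13 = - \frac{717}{22661} - \left(\left(4 \cdot 3 + 1\right) - 19\right) 13 = - \frac{717}{22661} - \left(\left(12 + 1\right) - 19\right) 13 = - \frac{717}{22661} - \left(13 - 19\right) 13 = - \frac{717}{22661} - \left(-6\right) 13 = - \frac{717}{22661} - -78 = - \frac{717}{22661} + 78 = \frac{1766841}{22661}$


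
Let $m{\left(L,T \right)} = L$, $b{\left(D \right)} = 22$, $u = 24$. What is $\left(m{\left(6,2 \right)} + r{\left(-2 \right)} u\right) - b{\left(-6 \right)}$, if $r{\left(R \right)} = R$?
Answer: $-64$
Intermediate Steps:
$\left(m{\left(6,2 \right)} + r{\left(-2 \right)} u\right) - b{\left(-6 \right)} = \left(6 - 48\right) - 22 = -42 - 22 = -64$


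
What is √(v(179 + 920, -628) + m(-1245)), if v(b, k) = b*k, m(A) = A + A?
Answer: I*√692662 ≈ 832.26*I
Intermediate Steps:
m(A) = 2*A
√(v(179 + 920, -628) + m(-1245)) = √((179 + 920)*(-628) + 2*(-1245)) = √(1099*(-628) - 2490) = √(-690172 - 2490) = √(-692662) = I*√692662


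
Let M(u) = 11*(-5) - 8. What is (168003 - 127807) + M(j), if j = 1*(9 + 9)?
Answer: 40133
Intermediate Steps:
j = 18 (j = 1*18 = 18)
M(u) = -63 (M(u) = -55 - 8 = -63)
(168003 - 127807) + M(j) = (168003 - 127807) - 63 = 40196 - 63 = 40133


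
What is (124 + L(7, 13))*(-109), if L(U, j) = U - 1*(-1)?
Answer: -14388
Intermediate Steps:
L(U, j) = 1 + U (L(U, j) = U + 1 = 1 + U)
(124 + L(7, 13))*(-109) = (124 + (1 + 7))*(-109) = (124 + 8)*(-109) = 132*(-109) = -14388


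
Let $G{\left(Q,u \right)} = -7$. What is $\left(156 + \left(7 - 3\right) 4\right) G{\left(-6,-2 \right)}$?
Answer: $-1204$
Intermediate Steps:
$\left(156 + \left(7 - 3\right) 4\right) G{\left(-6,-2 \right)} = \left(156 + \left(7 - 3\right) 4\right) \left(-7\right) = \left(156 + 4 \cdot 4\right) \left(-7\right) = \left(156 + 16\right) \left(-7\right) = 172 \left(-7\right) = -1204$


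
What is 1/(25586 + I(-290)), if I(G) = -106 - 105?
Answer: 1/25375 ≈ 3.9409e-5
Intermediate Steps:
I(G) = -211
1/(25586 + I(-290)) = 1/(25586 - 211) = 1/25375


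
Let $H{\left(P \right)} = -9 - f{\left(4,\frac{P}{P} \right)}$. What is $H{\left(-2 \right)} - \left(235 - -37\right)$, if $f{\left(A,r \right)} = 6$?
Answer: $-287$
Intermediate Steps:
$H{\left(P \right)} = -15$ ($H{\left(P \right)} = -9 - 6 = -15$)
$H{\left(-2 \right)} - \left(235 - -37\right) = -15 - \left(235 - -37\right) = -15 - \left(235 + 37\right) = -15 - 272 = -287$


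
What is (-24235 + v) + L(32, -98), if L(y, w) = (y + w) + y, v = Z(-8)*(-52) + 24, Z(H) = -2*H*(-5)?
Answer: -20085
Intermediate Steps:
Z(H) = 10*H
v = 4184 (v = (10*(-8))*(-52) + 24 = -80*(-52) + 24 = 4160 + 24 = 4184)
L(y, w) = w + 2*y (L(y, w) = (w + y) + y = w + 2*y)
(-24235 + v) + L(32, -98) = (-24235 + 4184) + (-98 + 2*32) = -20051 + (-98 + 64) = -20051 - 34 = -20085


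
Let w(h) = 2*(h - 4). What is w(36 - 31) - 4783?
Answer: -4781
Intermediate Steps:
w(h) = -8 + 2*h (w(h) = 2*(-4 + h) = -8 + 2*h)
w(36 - 31) - 4783 = (-8 + 2*(36 - 31)) - 4783 = (-8 + 2*5) - 4783 = (-8 + 10) - 4783 = 2 - 4783 = -4781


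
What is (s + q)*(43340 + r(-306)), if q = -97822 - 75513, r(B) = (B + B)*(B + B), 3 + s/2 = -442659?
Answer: -442396657556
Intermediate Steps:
s = -885324 (s = -6 + 2*(-442659) = -6 - 885318 = -885324)
r(B) = 4*B**2 (r(B) = (2*B)*(2*B) = 4*B**2)
q = -173335
(s + q)*(43340 + r(-306)) = (-885324 - 173335)*(43340 + 4*(-306)**2) = -1058659*(43340 + 4*93636) = -1058659*(43340 + 374544) = -1058659*417884 = -442396657556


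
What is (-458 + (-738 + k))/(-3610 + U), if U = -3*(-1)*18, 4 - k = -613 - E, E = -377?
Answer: 239/889 ≈ 0.26884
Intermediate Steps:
k = 240 (k = 4 - (-613 - 1*(-377)) = 4 - (-613 + 377) = 4 - 1*(-236) = 4 + 236 = 240)
U = 54 (U = 3*18 = 54)
(-458 + (-738 + k))/(-3610 + U) = (-458 + (-738 + 240))/(-3610 + 54) = (-458 - 498)/(-3556) = -956*(-1/3556) = 239/889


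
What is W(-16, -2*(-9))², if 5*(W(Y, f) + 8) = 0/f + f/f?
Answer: 1521/25 ≈ 60.840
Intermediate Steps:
W(Y, f) = -39/5 (W(Y, f) = -8 + (0/f + f/f)/5 = -8 + (0 + 1)/5 = -8 + (⅕)*1 = -8 + ⅕ = -39/5)
W(-16, -2*(-9))² = (-39/5)² = 1521/25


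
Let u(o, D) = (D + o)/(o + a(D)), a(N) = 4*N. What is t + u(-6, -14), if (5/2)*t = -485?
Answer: -6004/31 ≈ -193.68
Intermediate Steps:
t = -194 (t = (2/5)*(-485) = -194)
u(o, D) = (D + o)/(o + 4*D)
t + u(-6, -14) = -194 + (-14 - 6)/(-6 + 4*(-14)) = -194 - 20/(-6 - 56) = -194 - 20/(-62) = -194 - 1/62*(-20) = -194 + 10/31 = -6004/31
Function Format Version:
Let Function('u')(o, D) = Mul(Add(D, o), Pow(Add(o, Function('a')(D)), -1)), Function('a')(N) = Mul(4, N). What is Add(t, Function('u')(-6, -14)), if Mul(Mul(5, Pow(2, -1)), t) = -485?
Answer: Rational(-6004, 31) ≈ -193.68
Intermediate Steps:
t = -194 (t = Mul(Rational(2, 5), -485) = -194)
Function('u')(o, D) = Mul(Pow(Add(o, Mul(4, D)), -1), Add(D, o)) (Function('u')(o, D) = Mul(Add(D, o), Pow(Add(o, Mul(4, D)), -1)) = Mul(Pow(Add(o, Mul(4, D)), -1), Add(D, o)))
Add(t, Function('u')(-6, -14)) = Add(-194, Mul(Pow(Add(-6, Mul(4, -14)), -1), Add(-14, -6))) = Add(-194, Mul(Pow(Add(-6, -56), -1), -20)) = Add(-194, Mul(Pow(-62, -1), -20)) = Add(-194, Mul(Rational(-1, 62), -20)) = Add(-194, Rational(10, 31)) = Rational(-6004, 31)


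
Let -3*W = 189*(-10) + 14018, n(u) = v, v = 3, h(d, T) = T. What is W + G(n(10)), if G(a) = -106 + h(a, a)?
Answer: -12437/3 ≈ -4145.7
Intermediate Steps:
n(u) = 3
G(a) = -106 + a
W = -12128/3 (W = -(189*(-10) + 14018)/3 = -(-1890 + 14018)/3 = -⅓*12128 = -12128/3 ≈ -4042.7)
W + G(n(10)) = -12128/3 + (-106 + 3) = -12128/3 - 103 = -12437/3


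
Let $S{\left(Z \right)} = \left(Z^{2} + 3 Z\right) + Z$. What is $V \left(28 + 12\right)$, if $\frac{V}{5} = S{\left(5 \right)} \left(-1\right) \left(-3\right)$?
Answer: $27000$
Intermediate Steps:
$S{\left(Z \right)} = Z^{2} + 4 Z$
$V = 675$ ($V = 5 \cdot 5 \left(4 + 5\right) \left(-1\right) \left(-3\right) = 5 \cdot 5 \cdot 9 \left(-1\right) \left(-3\right) = 5 \cdot 45 \left(-1\right) \left(-3\right) = 5 \left(\left(-45\right) \left(-3\right)\right) = 5 \cdot 135 = 675$)
$V \left(28 + 12\right) = 675 \left(28 + 12\right) = 675 \cdot 40 = 27000$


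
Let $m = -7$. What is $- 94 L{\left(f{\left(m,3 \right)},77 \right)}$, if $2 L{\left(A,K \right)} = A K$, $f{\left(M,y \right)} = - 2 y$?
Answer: $21714$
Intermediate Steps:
$L{\left(A,K \right)} = \frac{A K}{2}$
$- 94 L{\left(f{\left(m,3 \right)},77 \right)} = - 94 \cdot \frac{1}{2} \left(\left(-2\right) 3\right) 77 = - 94 \cdot \frac{1}{2} \left(-6\right) 77 = \left(-94\right) \left(-231\right) = 21714$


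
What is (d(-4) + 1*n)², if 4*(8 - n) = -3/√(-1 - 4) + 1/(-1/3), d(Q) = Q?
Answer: 449/20 - 57*I*√5/40 ≈ 22.45 - 3.1864*I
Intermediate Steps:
n = 35/4 - 3*I*√5/20 (n = 8 - (-3/√(-1 - 4) + 1/(-1/3))/4 = 8 - (-3*(-I*√5/5) + 1/(-1*⅓))/4 = 8 - (-3*(-I*√5/5) + 1/(-⅓))/4 = 8 - (-(-3)*I*√5/5 + 1*(-3))/4 = 8 - (3*I*√5/5 - 3)/4 = 8 - (-3 + 3*I*√5/5)/4 = 8 + (¾ - 3*I*√5/20) = 35/4 - 3*I*√5/20 ≈ 8.75 - 0.33541*I)
(d(-4) + 1*n)² = (-4 + 1*(35/4 - 3*I*√5/20))² = (-4 + (35/4 - 3*I*√5/20))² = (19/4 - 3*I*√5/20)²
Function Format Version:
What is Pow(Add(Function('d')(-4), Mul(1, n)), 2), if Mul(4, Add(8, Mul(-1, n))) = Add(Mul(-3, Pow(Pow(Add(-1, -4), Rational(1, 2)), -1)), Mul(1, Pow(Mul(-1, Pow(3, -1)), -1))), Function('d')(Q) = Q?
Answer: Add(Rational(449, 20), Mul(Rational(-57, 40), I, Pow(5, Rational(1, 2)))) ≈ Add(22.450, Mul(-3.1864, I))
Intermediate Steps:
n = Add(Rational(35, 4), Mul(Rational(-3, 20), I, Pow(5, Rational(1, 2)))) (n = Add(8, Mul(Rational(-1, 4), Add(Mul(-3, Pow(Pow(Add(-1, -4), Rational(1, 2)), -1)), Mul(1, Pow(Mul(-1, Pow(3, -1)), -1))))) = Add(8, Mul(Rational(-1, 4), Add(Mul(-3, Pow(Pow(-5, Rational(1, 2)), -1)), Mul(1, Pow(Mul(-1, Rational(1, 3)), -1))))) = Add(8, Mul(Rational(-1, 4), Add(Mul(-3, Pow(Mul(I, Pow(5, Rational(1, 2))), -1)), Mul(1, Pow(Rational(-1, 3), -1))))) = Add(8, Mul(Rational(-1, 4), Add(Mul(-3, Mul(Rational(-1, 5), I, Pow(5, Rational(1, 2)))), Mul(1, -3)))) = Add(8, Mul(Rational(-1, 4), Add(Mul(Rational(3, 5), I, Pow(5, Rational(1, 2))), -3))) = Add(8, Mul(Rational(-1, 4), Add(-3, Mul(Rational(3, 5), I, Pow(5, Rational(1, 2)))))) = Add(8, Add(Rational(3, 4), Mul(Rational(-3, 20), I, Pow(5, Rational(1, 2))))) = Add(Rational(35, 4), Mul(Rational(-3, 20), I, Pow(5, Rational(1, 2)))) ≈ Add(8.7500, Mul(-0.33541, I)))
Pow(Add(Function('d')(-4), Mul(1, n)), 2) = Pow(Add(-4, Mul(1, Add(Rational(35, 4), Mul(Rational(-3, 20), I, Pow(5, Rational(1, 2)))))), 2) = Pow(Add(-4, Add(Rational(35, 4), Mul(Rational(-3, 20), I, Pow(5, Rational(1, 2))))), 2) = Pow(Add(Rational(19, 4), Mul(Rational(-3, 20), I, Pow(5, Rational(1, 2)))), 2)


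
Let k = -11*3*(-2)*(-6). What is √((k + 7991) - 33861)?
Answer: I*√26266 ≈ 162.07*I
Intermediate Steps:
k = -396 (k = -(-66)*(-6) = -11*36 = -396)
√((k + 7991) - 33861) = √((-396 + 7991) - 33861) = √(7595 - 33861) = √(-26266) = I*√26266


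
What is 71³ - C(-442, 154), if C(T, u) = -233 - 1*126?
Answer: 358270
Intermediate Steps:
C(T, u) = -359 (C(T, u) = -233 - 126 = -359)
71³ - C(-442, 154) = 71³ - 1*(-359) = 357911 + 359 = 358270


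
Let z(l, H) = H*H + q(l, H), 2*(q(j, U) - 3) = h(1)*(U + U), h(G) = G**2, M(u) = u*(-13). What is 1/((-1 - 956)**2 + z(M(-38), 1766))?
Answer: 1/4036374 ≈ 2.4775e-7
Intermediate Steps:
M(u) = -13*u
q(j, U) = 3 + U (q(j, U) = 3 + (1**2*(U + U))/2 = 3 + (1*(2*U))/2 = 3 + (2*U)/2 = 3 + U)
z(l, H) = 3 + H + H**2 (z(l, H) = H*H + (3 + H) = H**2 + (3 + H) = 3 + H + H**2)
1/((-1 - 956)**2 + z(M(-38), 1766)) = 1/((-1 - 956)**2 + (3 + 1766 + 1766**2)) = 1/((-957)**2 + (3 + 1766 + 3118756)) = 1/(915849 + 3120525) = 1/4036374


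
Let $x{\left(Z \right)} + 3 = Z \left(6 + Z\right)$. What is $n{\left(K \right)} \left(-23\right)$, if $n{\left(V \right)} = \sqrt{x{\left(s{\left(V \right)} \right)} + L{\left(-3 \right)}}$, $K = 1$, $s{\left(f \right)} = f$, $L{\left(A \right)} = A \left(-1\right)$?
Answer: $- 23 \sqrt{7} \approx -60.852$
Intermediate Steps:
$L{\left(A \right)} = - A$
$x{\left(Z \right)} = -3 + Z \left(6 + Z\right)$
$n{\left(V \right)} = \sqrt{V^{2} + 6 V}$ ($n{\left(V \right)} = \sqrt{\left(-3 + V^{2} + 6 V\right) - -3} = \sqrt{\left(-3 + V^{2} + 6 V\right) + 3} = \sqrt{V^{2} + 6 V}$)
$n{\left(K \right)} \left(-23\right) = \sqrt{1 \left(6 + 1\right)} \left(-23\right) = \sqrt{1 \cdot 7} \left(-23\right) = \sqrt{7} \left(-23\right) = - 23 \sqrt{7}$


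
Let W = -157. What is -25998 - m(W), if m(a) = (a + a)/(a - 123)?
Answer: -3639877/140 ≈ -25999.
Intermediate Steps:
m(a) = 2*a/(-123 + a) (m(a) = (2*a)/(-123 + a) = 2*a/(-123 + a))
-25998 - m(W) = -25998 - 2*(-157)/(-123 - 157) = -25998 - 2*(-157)/(-280) = -25998 - 2*(-157)*(-1)/280 = -25998 - 1*157/140 = -25998 - 157/140 = -3639877/140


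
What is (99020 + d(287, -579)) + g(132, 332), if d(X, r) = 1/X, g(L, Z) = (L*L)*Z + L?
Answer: 1688685041/287 ≈ 5.8839e+6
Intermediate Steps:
g(L, Z) = L + Z*L² (g(L, Z) = L²*Z + L = Z*L² + L = L + Z*L²)
(99020 + d(287, -579)) + g(132, 332) = (99020 + 1/287) + 132*(1 + 132*332) = (99020 + 1/287) + 132*(1 + 43824) = 28418741/287 + 132*43825 = 28418741/287 + 5784900 = 1688685041/287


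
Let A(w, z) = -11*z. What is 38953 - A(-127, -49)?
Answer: 38414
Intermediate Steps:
38953 - A(-127, -49) = 38953 - (-11)*(-49) = 38953 - 1*539 = 38953 - 539 = 38414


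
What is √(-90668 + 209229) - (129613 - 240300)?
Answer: 110687 + √118561 ≈ 1.1103e+5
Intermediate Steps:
√(-90668 + 209229) - (129613 - 240300) = √118561 - 1*(-110687) = √118561 + 110687 = 110687 + √118561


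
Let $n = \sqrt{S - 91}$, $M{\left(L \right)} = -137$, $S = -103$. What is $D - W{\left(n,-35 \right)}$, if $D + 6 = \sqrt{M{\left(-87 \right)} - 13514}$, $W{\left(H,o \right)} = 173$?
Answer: $-179 + i \sqrt{13651} \approx -179.0 + 116.84 i$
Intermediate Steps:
$n = i \sqrt{194}$ ($n = \sqrt{-103 - 91} = \sqrt{-194} = i \sqrt{194} \approx 13.928 i$)
$D = -6 + i \sqrt{13651}$ ($D = -6 + \sqrt{-137 - 13514} = -6 + \sqrt{-13651} = -6 + i \sqrt{13651} \approx -6.0 + 116.84 i$)
$D - W{\left(n,-35 \right)} = \left(-6 + i \sqrt{13651}\right) - 173 = -179 + i \sqrt{13651}$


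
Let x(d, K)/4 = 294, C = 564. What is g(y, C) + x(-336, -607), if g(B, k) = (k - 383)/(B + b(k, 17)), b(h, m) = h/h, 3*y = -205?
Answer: 237009/202 ≈ 1173.3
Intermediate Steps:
y = -205/3 (y = (⅓)*(-205) = -205/3 ≈ -68.333)
x(d, K) = 1176 (x(d, K) = 4*294 = 1176)
b(h, m) = 1
g(B, k) = (-383 + k)/(1 + B) (g(B, k) = (k - 383)/(B + 1) = (-383 + k)/(1 + B))
g(y, C) + x(-336, -607) = (-383 + 564)/(1 - 205/3) + 1176 = 181/(-202/3) + 1176 = -3/202*181 + 1176 = -543/202 + 1176 = 237009/202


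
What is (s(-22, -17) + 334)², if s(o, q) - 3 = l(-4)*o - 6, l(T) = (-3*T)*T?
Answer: 1923769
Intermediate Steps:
l(T) = -3*T²
s(o, q) = -3 - 48*o (s(o, q) = 3 + ((-3*(-4)²)*o - 6) = 3 + ((-3*16)*o - 6) = 3 + (-48*o - 6) = 3 + (-6 - 48*o) = -3 - 48*o)
(s(-22, -17) + 334)² = ((-3 - 48*(-22)) + 334)² = ((-3 + 1056) + 334)² = (1053 + 334)² = 1387² = 1923769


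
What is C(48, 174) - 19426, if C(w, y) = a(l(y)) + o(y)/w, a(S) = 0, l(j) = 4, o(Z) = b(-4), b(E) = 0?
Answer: -19426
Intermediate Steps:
o(Z) = 0
C(w, y) = 0 (C(w, y) = 0 + 0/w = 0 + 0 = 0)
C(48, 174) - 19426 = 0 - 19426 = -19426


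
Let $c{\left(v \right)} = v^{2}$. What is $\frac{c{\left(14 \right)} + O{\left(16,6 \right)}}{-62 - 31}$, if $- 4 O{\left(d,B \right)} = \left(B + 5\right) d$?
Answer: $- \frac{152}{93} \approx -1.6344$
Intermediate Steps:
$O{\left(d,B \right)} = - \frac{d \left(5 + B\right)}{4}$ ($O{\left(d,B \right)} = - \frac{\left(B + 5\right) d}{4} = - \frac{\left(5 + B\right) d}{4} = - \frac{d \left(5 + B\right)}{4}$)
$\frac{c{\left(14 \right)} + O{\left(16,6 \right)}}{-62 - 31} = \frac{14^{2} - 4 \left(5 + 6\right)}{-62 - 31} = \frac{196 - 4 \cdot 11}{-93} = \left(196 - 44\right) \left(- \frac{1}{93}\right) = 152 \left(- \frac{1}{93}\right) = - \frac{152}{93}$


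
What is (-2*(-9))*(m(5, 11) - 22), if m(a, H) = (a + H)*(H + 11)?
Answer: 5940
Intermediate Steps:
m(a, H) = (11 + H)*(H + a) (m(a, H) = (H + a)*(11 + H) = (11 + H)*(H + a))
(-2*(-9))*(m(5, 11) - 22) = (-2*(-9))*((11² + 11*11 + 11*5 + 11*5) - 22) = 18*((121 + 121 + 55 + 55) - 22) = 18*(352 - 22) = 18*330 = 5940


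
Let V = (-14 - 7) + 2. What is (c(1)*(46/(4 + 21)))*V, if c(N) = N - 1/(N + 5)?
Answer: -437/15 ≈ -29.133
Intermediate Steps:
V = -19 (V = -21 + 2 = -19)
c(N) = N - 1/(5 + N)
(c(1)*(46/(4 + 21)))*V = (((-1 + 1**2 + 5*1)/(5 + 1))*(46/(4 + 21)))*(-19) = (((-1 + 1 + 5)/6)*(46/25))*(-19) = (((1/6)*5)*(46*(1/25)))*(-19) = ((5/6)*(46/25))*(-19) = (23/15)*(-19) = -437/15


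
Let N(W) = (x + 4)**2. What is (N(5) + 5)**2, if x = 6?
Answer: 11025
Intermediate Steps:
N(W) = 100 (N(W) = (6 + 4)**2 = 10**2 = 100)
(N(5) + 5)**2 = (100 + 5)**2 = 105**2 = 11025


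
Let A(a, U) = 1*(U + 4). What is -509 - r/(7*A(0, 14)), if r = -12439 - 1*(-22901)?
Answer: -37298/63 ≈ -592.03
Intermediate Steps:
A(a, U) = 4 + U (A(a, U) = 1*(4 + U) = 4 + U)
r = 10462 (r = -12439 + 22901 = 10462)
-509 - r/(7*A(0, 14)) = -509 - 10462/(7*(4 + 14)) = -509 - 10462/(7*18) = -509 - 10462/126 = -509 - 1*5231/63 = -509 - 5231/63 = -37298/63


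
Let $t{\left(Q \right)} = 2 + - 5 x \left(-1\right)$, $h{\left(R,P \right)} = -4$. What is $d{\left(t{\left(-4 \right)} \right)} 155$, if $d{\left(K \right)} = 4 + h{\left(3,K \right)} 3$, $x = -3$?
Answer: $-1240$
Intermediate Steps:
$t{\left(Q \right)} = -13$ ($t{\left(Q \right)} = 2 + \left(-5\right) \left(-3\right) \left(-1\right) = 2 + 15 \left(-1\right) = 2 - 15 = -13$)
$d{\left(K \right)} = -8$ ($d{\left(K \right)} = 4 - 12 = -8$)
$d{\left(t{\left(-4 \right)} \right)} 155 = \left(-8\right) 155 = -1240$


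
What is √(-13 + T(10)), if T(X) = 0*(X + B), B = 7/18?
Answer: I*√13 ≈ 3.6056*I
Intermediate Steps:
B = 7/18 (B = 7*(1/18) = 7/18 ≈ 0.38889)
T(X) = 0 (T(X) = 0*(X + 7/18) = 0*(7/18 + X) = 0)
√(-13 + T(10)) = √(-13 + 0) = √(-13) = I*√13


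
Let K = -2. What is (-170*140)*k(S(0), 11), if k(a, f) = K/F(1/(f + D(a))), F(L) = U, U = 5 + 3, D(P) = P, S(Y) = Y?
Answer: 5950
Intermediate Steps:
U = 8
F(L) = 8
k(a, f) = -1/4 (k(a, f) = -2/8 = -2*1/8 = -1/4)
(-170*140)*k(S(0), 11) = -170*140*(-1/4) = -23800*(-1/4) = 5950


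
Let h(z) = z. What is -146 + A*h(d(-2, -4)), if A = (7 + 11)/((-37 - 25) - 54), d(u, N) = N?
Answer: -4216/29 ≈ -145.38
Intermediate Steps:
A = -9/58 (A = 18/(-62 - 54) = 18/(-116) = 18*(-1/116) = -9/58 ≈ -0.15517)
-146 + A*h(d(-2, -4)) = -146 - 9/58*(-4) = -146 + 18/29 = -4216/29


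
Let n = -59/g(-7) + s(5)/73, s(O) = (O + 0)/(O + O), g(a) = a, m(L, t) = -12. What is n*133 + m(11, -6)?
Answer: 162047/146 ≈ 1109.9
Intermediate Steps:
s(O) = ½ (s(O) = O/((2*O)) = O*(1/(2*O)) = ½)
n = 8621/1022 (n = -59/(-7) + (½)/73 = -59*(-⅐) + (½)*(1/73) = 59/7 + 1/146 = 8621/1022 ≈ 8.4354)
n*133 + m(11, -6) = (8621/1022)*133 - 12 = 163799/146 - 12 = 162047/146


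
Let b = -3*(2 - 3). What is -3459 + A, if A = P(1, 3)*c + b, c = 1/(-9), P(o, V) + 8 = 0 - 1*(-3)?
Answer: -31099/9 ≈ -3455.4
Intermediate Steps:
P(o, V) = -5 (P(o, V) = -8 + (0 - 1*(-3)) = -8 + (0 + 3) = -8 + 3 = -5)
c = -⅑ ≈ -0.11111
b = 3 (b = -3*(-1) = 3)
A = 32/9 (A = -5*(-⅑) + 3 = 5/9 + 3 = 32/9 ≈ 3.5556)
-3459 + A = -3459 + 32/9 = -31099/9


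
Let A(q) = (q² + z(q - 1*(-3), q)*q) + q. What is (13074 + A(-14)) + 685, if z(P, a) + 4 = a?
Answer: 14193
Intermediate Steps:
z(P, a) = -4 + a
A(q) = q + q² + q*(-4 + q) (A(q) = (q² + (-4 + q)*q) + q = (q² + q*(-4 + q)) + q = q + q² + q*(-4 + q))
(13074 + A(-14)) + 685 = (13074 - 14*(-3 + 2*(-14))) + 685 = (13074 - 14*(-3 - 28)) + 685 = (13074 - 14*(-31)) + 685 = (13074 + 434) + 685 = 13508 + 685 = 14193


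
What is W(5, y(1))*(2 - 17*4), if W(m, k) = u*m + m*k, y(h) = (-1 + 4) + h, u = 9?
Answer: -4290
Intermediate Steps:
y(h) = 3 + h
W(m, k) = 9*m + k*m (W(m, k) = 9*m + m*k = 9*m + k*m)
W(5, y(1))*(2 - 17*4) = (5*(9 + (3 + 1)))*(2 - 17*4) = (5*(9 + 4))*(2 - 68) = (5*13)*(-66) = 65*(-66) = -4290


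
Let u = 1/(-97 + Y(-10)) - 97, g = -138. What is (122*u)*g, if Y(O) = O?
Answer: 174757680/107 ≈ 1.6333e+6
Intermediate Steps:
u = -10380/107 (u = 1/(-97 - 10) - 97 = 1/(-107) - 97 = -1/107 - 97 = -10380/107 ≈ -97.009)
(122*u)*g = (122*(-10380/107))*(-138) = -1266360/107*(-138) = 174757680/107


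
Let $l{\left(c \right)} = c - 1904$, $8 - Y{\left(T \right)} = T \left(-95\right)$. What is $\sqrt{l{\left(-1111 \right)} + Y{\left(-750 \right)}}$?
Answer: $i \sqrt{74257} \approx 272.5 i$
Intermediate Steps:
$Y{\left(T \right)} = 8 + 95 T$ ($Y{\left(T \right)} = 8 - T \left(-95\right) = 8 - - 95 T = 8 + 95 T$)
$l{\left(c \right)} = -1904 + c$
$\sqrt{l{\left(-1111 \right)} + Y{\left(-750 \right)}} = \sqrt{\left(-1904 - 1111\right) + \left(8 + 95 \left(-750\right)\right)} = \sqrt{-3015 + \left(8 - 71250\right)} = \sqrt{-3015 - 71242} = \sqrt{-74257} = i \sqrt{74257}$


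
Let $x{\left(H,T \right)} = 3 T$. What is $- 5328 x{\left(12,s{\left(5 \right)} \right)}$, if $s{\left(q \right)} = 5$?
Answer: $-79920$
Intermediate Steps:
$- 5328 x{\left(12,s{\left(5 \right)} \right)} = - 5328 \cdot 3 \cdot 5 = \left(-5328\right) 15 = -79920$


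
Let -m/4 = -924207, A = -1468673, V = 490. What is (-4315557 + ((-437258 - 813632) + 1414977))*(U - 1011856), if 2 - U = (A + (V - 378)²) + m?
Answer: 13502876202910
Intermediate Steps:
m = 3696828 (m = -4*(-924207) = 3696828)
U = -2240697 (U = 2 - ((-1468673 + (490 - 378)²) + 3696828) = 2 - ((-1468673 + 112²) + 3696828) = 2 - ((-1468673 + 12544) + 3696828) = 2 - (-1456129 + 3696828) = 2 - 1*2240699 = 2 - 2240699 = -2240697)
(-4315557 + ((-437258 - 813632) + 1414977))*(U - 1011856) = (-4315557 + ((-437258 - 813632) + 1414977))*(-2240697 - 1011856) = (-4315557 + (-1250890 + 1414977))*(-3252553) = (-4315557 + 164087)*(-3252553) = -4151470*(-3252553) = 13502876202910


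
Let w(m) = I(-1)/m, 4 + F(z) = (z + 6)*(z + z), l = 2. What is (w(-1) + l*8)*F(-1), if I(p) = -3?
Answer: -266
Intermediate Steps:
F(z) = -4 + 2*z*(6 + z) (F(z) = -4 + (z + 6)*(z + z) = -4 + (6 + z)*(2*z) = -4 + 2*z*(6 + z))
w(m) = -3/m
(w(-1) + l*8)*F(-1) = (-3/(-1) + 2*8)*(-4 + 2*(-1)² + 12*(-1)) = (-3*(-1) + 16)*(-4 + 2*1 - 12) = (3 + 16)*(-4 + 2 - 12) = 19*(-14) = -266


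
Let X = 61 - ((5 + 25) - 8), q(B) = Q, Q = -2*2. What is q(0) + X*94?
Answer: 3662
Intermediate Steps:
Q = -4
q(B) = -4
X = 39 (X = 61 - (30 - 8) = 61 - 1*22 = 61 - 22 = 39)
q(0) + X*94 = -4 + 39*94 = -4 + 3666 = 3662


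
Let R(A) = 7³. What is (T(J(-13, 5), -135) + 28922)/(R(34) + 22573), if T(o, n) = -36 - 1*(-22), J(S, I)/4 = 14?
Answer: 7227/5729 ≈ 1.2615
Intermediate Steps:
R(A) = 343
J(S, I) = 56 (J(S, I) = 4*14 = 56)
T(o, n) = -14 (T(o, n) = -36 + 22 = -14)
(T(J(-13, 5), -135) + 28922)/(R(34) + 22573) = (-14 + 28922)/(343 + 22573) = 28908/22916 = 28908*(1/22916) = 7227/5729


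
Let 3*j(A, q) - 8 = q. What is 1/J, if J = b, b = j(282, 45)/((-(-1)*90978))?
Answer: 272934/53 ≈ 5149.7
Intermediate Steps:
j(A, q) = 8/3 + q/3
b = 53/272934 (b = (8/3 + (⅓)*45)/((-(-1)*90978)) = (8/3 + 15)/((-1*(-90978))) = (53/3)/90978 = (53/3)*(1/90978) = 53/272934 ≈ 0.00019419)
J = 53/272934 ≈ 0.00019419
1/J = 1/(53/272934) = 272934/53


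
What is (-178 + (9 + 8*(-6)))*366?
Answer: -79422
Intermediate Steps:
(-178 + (9 + 8*(-6)))*366 = (-178 + (9 - 48))*366 = (-178 - 39)*366 = -217*366 = -79422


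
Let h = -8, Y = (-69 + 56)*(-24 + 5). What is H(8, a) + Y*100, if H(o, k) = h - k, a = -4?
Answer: 24696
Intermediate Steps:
Y = 247 (Y = -13*(-19) = 247)
H(o, k) = -8 - k
H(8, a) + Y*100 = (-8 - 1*(-4)) + 247*100 = (-8 + 4) + 24700 = -4 + 24700 = 24696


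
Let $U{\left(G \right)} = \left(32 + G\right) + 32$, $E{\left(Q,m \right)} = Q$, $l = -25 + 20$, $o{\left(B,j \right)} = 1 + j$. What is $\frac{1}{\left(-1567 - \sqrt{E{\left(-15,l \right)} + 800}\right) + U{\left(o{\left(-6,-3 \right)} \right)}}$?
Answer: $- \frac{301}{452848} + \frac{\sqrt{785}}{2264240} \approx -0.00065231$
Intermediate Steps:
$l = -5$
$U{\left(G \right)} = 64 + G$
$\frac{1}{\left(-1567 - \sqrt{E{\left(-15,l \right)} + 800}\right) + U{\left(o{\left(-6,-3 \right)} \right)}} = \frac{1}{\left(-1567 - \sqrt{-15 + 800}\right) + \left(64 + \left(1 - 3\right)\right)} = \frac{1}{\left(-1567 - \sqrt{785}\right) + \left(64 - 2\right)} = \frac{1}{\left(-1567 - \sqrt{785}\right) + 62} = \frac{1}{-1505 - \sqrt{785}}$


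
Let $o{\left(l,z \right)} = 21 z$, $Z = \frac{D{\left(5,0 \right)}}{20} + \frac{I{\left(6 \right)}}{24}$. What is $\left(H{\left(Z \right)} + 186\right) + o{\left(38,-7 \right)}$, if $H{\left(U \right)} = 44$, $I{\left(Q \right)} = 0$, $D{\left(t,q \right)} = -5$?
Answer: $83$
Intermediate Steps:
$Z = - \frac{1}{4}$ ($Z = - \frac{5}{20} + \frac{0}{24} = \left(-5\right) \frac{1}{20} + 0 \cdot \frac{1}{24} = - \frac{1}{4} + 0 = - \frac{1}{4} \approx -0.25$)
$\left(H{\left(Z \right)} + 186\right) + o{\left(38,-7 \right)} = \left(44 + 186\right) + 21 \left(-7\right) = 230 - 147 = 83$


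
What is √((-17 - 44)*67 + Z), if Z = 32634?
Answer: √28547 ≈ 168.96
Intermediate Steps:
√((-17 - 44)*67 + Z) = √((-17 - 44)*67 + 32634) = √(-61*67 + 32634) = √(-4087 + 32634) = √28547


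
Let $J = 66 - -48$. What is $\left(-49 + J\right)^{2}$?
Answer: $4225$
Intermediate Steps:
$J = 114$ ($J = 66 + 48 = 114$)
$\left(-49 + J\right)^{2} = \left(-49 + 114\right)^{2} = 65^{2} = 4225$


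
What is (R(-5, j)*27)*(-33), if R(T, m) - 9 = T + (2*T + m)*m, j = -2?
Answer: -24948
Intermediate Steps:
R(T, m) = 9 + T + m*(m + 2*T) (R(T, m) = 9 + (T + (2*T + m)*m) = 9 + (T + (m + 2*T)*m) = 9 + (T + m*(m + 2*T)) = 9 + T + m*(m + 2*T))
(R(-5, j)*27)*(-33) = ((9 - 5 + (-2)² + 2*(-5)*(-2))*27)*(-33) = ((9 - 5 + 4 + 20)*27)*(-33) = (28*27)*(-33) = 756*(-33) = -24948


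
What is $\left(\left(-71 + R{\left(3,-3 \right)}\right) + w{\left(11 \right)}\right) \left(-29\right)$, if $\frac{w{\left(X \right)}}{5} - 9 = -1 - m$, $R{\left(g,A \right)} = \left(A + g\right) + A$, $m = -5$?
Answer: $261$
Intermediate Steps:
$R{\left(g,A \right)} = g + 2 A$
$w{\left(X \right)} = 65$ ($w{\left(X \right)} = 45 + 5 \left(-1 - -5\right) = 45 + 5 \left(-1 + 5\right) = 45 + 5 \cdot 4 = 45 + 20 = 65$)
$\left(\left(-71 + R{\left(3,-3 \right)}\right) + w{\left(11 \right)}\right) \left(-29\right) = \left(\left(-71 + \left(3 + 2 \left(-3\right)\right)\right) + 65\right) \left(-29\right) = \left(\left(-71 + \left(3 - 6\right)\right) + 65\right) \left(-29\right) = \left(\left(-71 - 3\right) + 65\right) \left(-29\right) = \left(-74 + 65\right) \left(-29\right) = \left(-9\right) \left(-29\right) = 261$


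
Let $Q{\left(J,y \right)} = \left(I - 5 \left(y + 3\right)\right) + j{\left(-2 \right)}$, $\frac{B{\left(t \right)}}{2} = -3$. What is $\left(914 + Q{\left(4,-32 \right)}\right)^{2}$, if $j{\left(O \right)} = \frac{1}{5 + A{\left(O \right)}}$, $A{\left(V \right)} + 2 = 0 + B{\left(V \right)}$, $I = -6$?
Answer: $\frac{9972964}{9} \approx 1.1081 \cdot 10^{6}$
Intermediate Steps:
$B{\left(t \right)} = -6$ ($B{\left(t \right)} = 2 \left(-3\right) = -6$)
$A{\left(V \right)} = -8$ ($A{\left(V \right)} = -2 + \left(0 - 6\right) = -2 - 6 = -8$)
$j{\left(O \right)} = - \frac{1}{3}$ ($j{\left(O \right)} = \frac{1}{5 - 8} = \frac{1}{-3} = - \frac{1}{3}$)
$Q{\left(J,y \right)} = - \frac{64}{3} - 5 y$ ($Q{\left(J,y \right)} = \left(-6 - 5 \left(y + 3\right)\right) - \frac{1}{3} = \left(-6 - 5 \left(3 + y\right)\right) - \frac{1}{3} = \left(-6 - \left(15 + 5 y\right)\right) - \frac{1}{3} = \left(-21 - 5 y\right) - \frac{1}{3} = - \frac{64}{3} - 5 y$)
$\left(914 + Q{\left(4,-32 \right)}\right)^{2} = \left(914 - - \frac{416}{3}\right)^{2} = \left(914 + \left(- \frac{64}{3} + 160\right)\right)^{2} = \left(914 + \frac{416}{3}\right)^{2} = \left(\frac{3158}{3}\right)^{2} = \frac{9972964}{9}$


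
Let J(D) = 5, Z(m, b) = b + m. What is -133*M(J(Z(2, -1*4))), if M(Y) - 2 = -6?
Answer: 532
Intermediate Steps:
M(Y) = -4 (M(Y) = 2 - 6 = -4)
-133*M(J(Z(2, -1*4))) = -133*(-4) = 532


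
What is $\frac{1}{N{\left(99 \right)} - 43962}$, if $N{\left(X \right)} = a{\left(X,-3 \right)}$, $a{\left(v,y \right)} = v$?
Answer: $- \frac{1}{43863} \approx -2.2798 \cdot 10^{-5}$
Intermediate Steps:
$N{\left(X \right)} = X$
$\frac{1}{N{\left(99 \right)} - 43962} = \frac{1}{99 - 43962} = \frac{1}{-43863} = - \frac{1}{43863}$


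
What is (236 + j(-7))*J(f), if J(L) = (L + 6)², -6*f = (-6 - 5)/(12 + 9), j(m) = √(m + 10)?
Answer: 34709051/3969 + 588289*√3/15876 ≈ 8809.2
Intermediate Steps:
j(m) = √(10 + m)
f = 11/126 (f = -(-6 - 5)/(6*(12 + 9)) = -(-11)/(6*21) = -⅙*(-11/21) = 11/126 ≈ 0.087302)
J(L) = (6 + L)²
(236 + j(-7))*J(f) = (236 + √(10 - 7))*(6 + 11/126)² = (236 + √3)*(767/126)² = (236 + √3)*(588289/15876) = 34709051/3969 + 588289*√3/15876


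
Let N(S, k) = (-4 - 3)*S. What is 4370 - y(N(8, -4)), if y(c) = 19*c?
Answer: 5434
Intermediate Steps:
N(S, k) = -7*S
4370 - y(N(8, -4)) = 4370 - 19*(-7*8) = 4370 - 19*(-56) = 4370 - 1*(-1064) = 4370 + 1064 = 5434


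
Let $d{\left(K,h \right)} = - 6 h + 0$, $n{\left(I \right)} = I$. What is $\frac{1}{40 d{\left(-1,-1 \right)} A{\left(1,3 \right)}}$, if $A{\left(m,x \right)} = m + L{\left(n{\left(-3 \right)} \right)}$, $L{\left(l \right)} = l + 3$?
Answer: $\frac{1}{240} \approx 0.0041667$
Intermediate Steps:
$d{\left(K,h \right)} = - 6 h$
$L{\left(l \right)} = 3 + l$
$A{\left(m,x \right)} = m$ ($A{\left(m,x \right)} = m + \left(3 - 3\right) = m + 0 = m$)
$\frac{1}{40 d{\left(-1,-1 \right)} A{\left(1,3 \right)}} = \frac{1}{40 \left(\left(-6\right) \left(-1\right)\right) 1} = \frac{1}{40 \cdot 6 \cdot 1} = \frac{1}{240 \cdot 1} = \frac{1}{240}$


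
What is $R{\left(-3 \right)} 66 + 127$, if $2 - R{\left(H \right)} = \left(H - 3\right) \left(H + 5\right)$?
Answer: $1051$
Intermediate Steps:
$R{\left(H \right)} = 2 - \left(-3 + H\right) \left(5 + H\right)$ ($R{\left(H \right)} = 2 - \left(H - 3\right) \left(H + 5\right) = 2 - \left(-3 + H\right) \left(5 + H\right)$)
$R{\left(-3 \right)} 66 + 127 = \left(17 - \left(-3\right)^{2} - -6\right) 66 + 127 = \left(17 - 9 + 6\right) 66 + 127 = 14 \cdot 66 + 127 = 924 + 127 = 1051$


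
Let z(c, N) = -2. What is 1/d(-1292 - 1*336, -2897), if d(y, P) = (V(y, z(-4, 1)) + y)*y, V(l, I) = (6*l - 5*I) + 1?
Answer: 1/18534780 ≈ 5.3953e-8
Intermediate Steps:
V(l, I) = 1 - 5*I + 6*l (V(l, I) = (-5*I + 6*l) + 1 = 1 - 5*I + 6*l)
d(y, P) = y*(11 + 7*y) (d(y, P) = ((1 - 5*(-2) + 6*y) + y)*y = ((1 + 10 + 6*y) + y)*y = ((11 + 6*y) + y)*y = (11 + 7*y)*y = y*(11 + 7*y))
1/d(-1292 - 1*336, -2897) = 1/((-1292 - 1*336)*(11 + 7*(-1292 - 1*336))) = 1/((-1292 - 336)*(11 + 7*(-1292 - 336))) = 1/(-1628*(11 + 7*(-1628))) = 1/(-1628*(11 - 11396)) = 1/(-1628*(-11385)) = 1/18534780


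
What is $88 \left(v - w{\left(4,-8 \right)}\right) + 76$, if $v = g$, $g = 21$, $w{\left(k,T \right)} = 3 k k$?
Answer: $-2300$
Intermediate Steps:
$w{\left(k,T \right)} = 3 k^{2}$
$v = 21$
$88 \left(v - w{\left(4,-8 \right)}\right) + 76 = 88 \left(21 - 3 \cdot 4^{2}\right) + 76 = 88 \left(21 - 3 \cdot 16\right) + 76 = 88 \left(21 - 48\right) + 76 = 88 \left(-27\right) + 76 = -2376 + 76 = -2300$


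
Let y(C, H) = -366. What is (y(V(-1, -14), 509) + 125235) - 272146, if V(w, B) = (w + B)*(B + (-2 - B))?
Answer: -147277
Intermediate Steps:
V(w, B) = -2*B - 2*w (V(w, B) = (B + w)*(-2) = -2*B - 2*w)
(y(V(-1, -14), 509) + 125235) - 272146 = (-366 + 125235) - 272146 = 124869 - 272146 = -147277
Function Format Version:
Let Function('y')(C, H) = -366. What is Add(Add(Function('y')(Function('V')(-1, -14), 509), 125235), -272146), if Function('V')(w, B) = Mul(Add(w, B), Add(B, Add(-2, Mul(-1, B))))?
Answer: -147277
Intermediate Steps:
Function('V')(w, B) = Add(Mul(-2, B), Mul(-2, w)) (Function('V')(w, B) = Mul(Add(B, w), -2) = Add(Mul(-2, B), Mul(-2, w)))
Add(Add(Function('y')(Function('V')(-1, -14), 509), 125235), -272146) = Add(Add(-366, 125235), -272146) = Add(124869, -272146) = -147277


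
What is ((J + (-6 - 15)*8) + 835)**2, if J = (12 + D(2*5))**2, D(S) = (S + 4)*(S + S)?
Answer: 7384136761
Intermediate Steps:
D(S) = 2*S*(4 + S) (D(S) = (4 + S)*(2*S) = 2*S*(4 + S))
J = 85264 (J = (12 + 2*(2*5)*(4 + 2*5))**2 = (12 + 2*10*(4 + 10))**2 = (12 + 2*10*14)**2 = (12 + 280)**2 = 292**2 = 85264)
((J + (-6 - 15)*8) + 835)**2 = ((85264 + (-6 - 15)*8) + 835)**2 = ((85264 - 21*8) + 835)**2 = ((85264 - 168) + 835)**2 = (85096 + 835)**2 = 85931**2 = 7384136761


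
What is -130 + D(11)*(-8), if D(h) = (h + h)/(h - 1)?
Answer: -738/5 ≈ -147.60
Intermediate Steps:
D(h) = 2*h/(-1 + h) (D(h) = (2*h)/(-1 + h) = 2*h/(-1 + h))
-130 + D(11)*(-8) = -130 + (2*11/(-1 + 11))*(-8) = -130 + (2*11/10)*(-8) = -130 + (2*11*(1/10))*(-8) = -130 + (11/5)*(-8) = -130 - 88/5 = -738/5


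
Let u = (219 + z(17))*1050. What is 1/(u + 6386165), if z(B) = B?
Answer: 1/6633965 ≈ 1.5074e-7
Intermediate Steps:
u = 247800 (u = (219 + 17)*1050 = 236*1050 = 247800)
1/(u + 6386165) = 1/(247800 + 6386165) = 1/6633965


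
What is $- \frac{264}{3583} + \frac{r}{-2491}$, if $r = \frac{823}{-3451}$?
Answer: $- \frac{2266511615}{30801048103} \approx -0.073586$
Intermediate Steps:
$r = - \frac{823}{3451}$ ($r = 823 \left(- \frac{1}{3451}\right) = - \frac{823}{3451} \approx -0.23848$)
$- \frac{264}{3583} + \frac{r}{-2491} = - \frac{264}{3583} - \frac{823}{3451 \left(-2491\right)} = \left(-264\right) \frac{1}{3583} - - \frac{823}{8596441} = - \frac{264}{3583} + \frac{823}{8596441} = - \frac{2266511615}{30801048103}$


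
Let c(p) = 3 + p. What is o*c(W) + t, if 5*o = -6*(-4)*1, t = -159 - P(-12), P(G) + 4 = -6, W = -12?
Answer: -961/5 ≈ -192.20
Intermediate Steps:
P(G) = -10 (P(G) = -4 - 6 = -10)
t = -149 (t = -159 - 1*(-10) = -159 + 10 = -149)
o = 24/5 (o = (-6*(-4)*1)/5 = (24*1)/5 = (⅕)*24 = 24/5 ≈ 4.8000)
o*c(W) + t = 24*(3 - 12)/5 - 149 = (24/5)*(-9) - 149 = -216/5 - 149 = -961/5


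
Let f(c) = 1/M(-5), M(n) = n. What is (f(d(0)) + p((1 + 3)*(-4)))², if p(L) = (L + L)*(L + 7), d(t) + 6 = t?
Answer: 2070721/25 ≈ 82829.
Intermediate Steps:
d(t) = -6 + t
p(L) = 2*L*(7 + L) (p(L) = (2*L)*(7 + L) = 2*L*(7 + L))
f(c) = -⅕ (f(c) = 1/(-5) = -⅕)
(f(d(0)) + p((1 + 3)*(-4)))² = (-⅕ + 2*((1 + 3)*(-4))*(7 + (1 + 3)*(-4)))² = (-⅕ + 2*(4*(-4))*(7 + 4*(-4)))² = (-⅕ + 2*(-16)*(7 - 16))² = (-⅕ + 2*(-16)*(-9))² = (-⅕ + 288)² = (1439/5)² = 2070721/25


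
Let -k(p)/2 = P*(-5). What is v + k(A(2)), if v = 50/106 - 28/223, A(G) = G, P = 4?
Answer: 476851/11819 ≈ 40.346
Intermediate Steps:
v = 4091/11819 (v = 50*(1/106) - 28*1/223 = 25/53 - 28/223 = 4091/11819 ≈ 0.34614)
k(p) = 40 (k(p) = -8*(-5) = -2*(-20) = 40)
v + k(A(2)) = 4091/11819 + 40 = 476851/11819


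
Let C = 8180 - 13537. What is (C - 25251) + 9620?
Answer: -20988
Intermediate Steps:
C = -5357
(C - 25251) + 9620 = (-5357 - 25251) + 9620 = -30608 + 9620 = -20988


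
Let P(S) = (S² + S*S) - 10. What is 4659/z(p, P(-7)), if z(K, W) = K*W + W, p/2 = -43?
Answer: -4659/7480 ≈ -0.62286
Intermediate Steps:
p = -86 (p = 2*(-43) = -86)
P(S) = -10 + 2*S² (P(S) = (S² + S²) - 10 = 2*S² - 10 = -10 + 2*S²)
z(K, W) = W + K*W
4659/z(p, P(-7)) = 4659/(((-10 + 2*(-7)²)*(1 - 86))) = 4659/(((-10 + 2*49)*(-85))) = 4659/(((-10 + 98)*(-85))) = 4659/((88*(-85))) = 4659/(-7480) = 4659*(-1/7480) = -4659/7480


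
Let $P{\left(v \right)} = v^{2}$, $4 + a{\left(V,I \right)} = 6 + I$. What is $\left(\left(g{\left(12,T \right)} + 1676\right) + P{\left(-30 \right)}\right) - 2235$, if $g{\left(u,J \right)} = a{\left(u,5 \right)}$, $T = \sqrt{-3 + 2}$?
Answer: $348$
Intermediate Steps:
$a{\left(V,I \right)} = 2 + I$ ($a{\left(V,I \right)} = -4 + \left(6 + I\right) = 2 + I$)
$T = i$ ($T = \sqrt{-1} = i \approx 1.0 i$)
$g{\left(u,J \right)} = 7$ ($g{\left(u,J \right)} = 2 + 5 = 7$)
$\left(\left(g{\left(12,T \right)} + 1676\right) + P{\left(-30 \right)}\right) - 2235 = \left(\left(7 + 1676\right) + \left(-30\right)^{2}\right) - 2235 = \left(1683 + 900\right) - 2235 = 2583 - 2235 = 348$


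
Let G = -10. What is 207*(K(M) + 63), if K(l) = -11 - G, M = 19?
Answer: 12834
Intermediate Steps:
K(l) = -1 (K(l) = -11 - 1*(-10) = -11 + 10 = -1)
207*(K(M) + 63) = 207*(-1 + 63) = 207*62 = 12834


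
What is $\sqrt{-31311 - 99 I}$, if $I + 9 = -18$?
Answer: $3 i \sqrt{3182} \approx 169.23 i$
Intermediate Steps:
$I = -27$ ($I = -9 - 18 = -27$)
$\sqrt{-31311 - 99 I} = \sqrt{-31311 - -2673} = \sqrt{-31311 + 2673} = \sqrt{-28638} = 3 i \sqrt{3182}$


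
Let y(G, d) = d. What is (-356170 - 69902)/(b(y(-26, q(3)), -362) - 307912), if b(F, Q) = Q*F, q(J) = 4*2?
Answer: 53259/38851 ≈ 1.3709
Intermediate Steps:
q(J) = 8
b(F, Q) = F*Q
(-356170 - 69902)/(b(y(-26, q(3)), -362) - 307912) = (-356170 - 69902)/(8*(-362) - 307912) = -426072/(-2896 - 307912) = -426072/(-310808) = -426072*(-1/310808) = 53259/38851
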